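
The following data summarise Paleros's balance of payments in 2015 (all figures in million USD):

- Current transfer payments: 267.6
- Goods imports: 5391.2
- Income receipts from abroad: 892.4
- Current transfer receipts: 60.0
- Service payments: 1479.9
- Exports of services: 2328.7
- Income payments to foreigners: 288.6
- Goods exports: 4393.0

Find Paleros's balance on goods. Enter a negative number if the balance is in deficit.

-998.2

Goods balance = 4393.0 - 5391.2 = -998.2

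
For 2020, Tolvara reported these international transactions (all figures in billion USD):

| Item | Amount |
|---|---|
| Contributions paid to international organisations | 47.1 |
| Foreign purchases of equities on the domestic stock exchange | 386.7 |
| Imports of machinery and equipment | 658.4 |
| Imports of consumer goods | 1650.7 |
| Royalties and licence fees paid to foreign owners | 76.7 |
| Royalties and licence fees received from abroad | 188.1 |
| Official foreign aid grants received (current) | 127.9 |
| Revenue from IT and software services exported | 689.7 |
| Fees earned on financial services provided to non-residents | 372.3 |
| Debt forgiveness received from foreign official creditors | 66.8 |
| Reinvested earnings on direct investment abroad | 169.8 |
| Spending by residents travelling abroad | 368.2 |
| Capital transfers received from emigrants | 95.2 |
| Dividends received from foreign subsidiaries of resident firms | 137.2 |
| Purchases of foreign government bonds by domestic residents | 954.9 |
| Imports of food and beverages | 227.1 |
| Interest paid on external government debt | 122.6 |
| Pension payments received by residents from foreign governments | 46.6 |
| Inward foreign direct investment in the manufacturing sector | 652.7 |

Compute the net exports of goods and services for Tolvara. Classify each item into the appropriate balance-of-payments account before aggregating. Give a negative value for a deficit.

Goods: -658.4 - 1650.7 - 227.1 = -2536.2
Services: 372.3 - 76.7 + 689.7 + 188.1 - 368.2 = 805.2
Trade balance = -2536.2 + 805.2 = -1731.0
(Excluded from the trade balance — secondary income: contributions paid to international organisations 47.1, official foreign aid grants received (current) 127.9, pension payments received by residents from foreign governments 46.6; financial account: foreign purchases of equities on the domestic stock exchange 386.7, purchases of foreign government bonds by domestic residents 954.9, inward foreign direct investment in the manufacturing sector 652.7; capital account: debt forgiveness received from foreign official creditors 66.8, capital transfers received from emigrants 95.2; primary income: reinvested earnings on direct investment abroad 169.8, dividends received from foreign subsidiaries of resident firms 137.2, interest paid on external government debt 122.6.)

-1731.0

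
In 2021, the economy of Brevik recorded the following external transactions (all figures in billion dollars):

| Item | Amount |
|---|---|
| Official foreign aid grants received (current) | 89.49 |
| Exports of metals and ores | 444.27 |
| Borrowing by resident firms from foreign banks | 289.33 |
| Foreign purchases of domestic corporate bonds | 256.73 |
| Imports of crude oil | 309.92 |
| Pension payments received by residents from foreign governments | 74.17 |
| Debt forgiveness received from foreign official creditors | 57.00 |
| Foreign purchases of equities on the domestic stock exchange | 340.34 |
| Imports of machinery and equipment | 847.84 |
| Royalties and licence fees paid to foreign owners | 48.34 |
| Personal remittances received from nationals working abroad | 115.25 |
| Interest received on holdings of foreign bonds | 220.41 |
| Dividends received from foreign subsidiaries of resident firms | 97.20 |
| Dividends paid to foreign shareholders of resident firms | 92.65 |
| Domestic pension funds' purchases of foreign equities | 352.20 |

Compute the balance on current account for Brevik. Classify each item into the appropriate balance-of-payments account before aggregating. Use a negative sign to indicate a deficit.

Goods: -309.92 + 444.27 - 847.84 = -713.49
Services: -48.34
Primary income: 220.41 - 92.65 + 97.20 = 224.96
Secondary income: 74.17 + 89.49 + 115.25 = 278.91
Current account = (-713.49) + (-48.34) + 224.96 + 278.91 = -257.96
(Excluded from the current account — financial account: borrowing by resident firms from foreign banks 289.33, foreign purchases of domestic corporate bonds 256.73, foreign purchases of equities on the domestic stock exchange 340.34, domestic pension funds' purchases of foreign equities 352.20; capital account: debt forgiveness received from foreign official creditors 57.00.)

-257.96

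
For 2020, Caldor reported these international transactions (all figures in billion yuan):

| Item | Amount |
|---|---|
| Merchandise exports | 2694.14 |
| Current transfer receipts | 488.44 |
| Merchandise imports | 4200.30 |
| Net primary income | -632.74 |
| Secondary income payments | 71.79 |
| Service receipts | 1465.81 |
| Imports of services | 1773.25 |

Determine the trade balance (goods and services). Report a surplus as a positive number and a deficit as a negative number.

-1813.60

Goods balance = 2694.14 - 4200.30 = -1506.16
Services balance = 1465.81 - 1773.25 = -307.44
Trade balance (goods + services) = -1506.16 + (-307.44) = -1813.60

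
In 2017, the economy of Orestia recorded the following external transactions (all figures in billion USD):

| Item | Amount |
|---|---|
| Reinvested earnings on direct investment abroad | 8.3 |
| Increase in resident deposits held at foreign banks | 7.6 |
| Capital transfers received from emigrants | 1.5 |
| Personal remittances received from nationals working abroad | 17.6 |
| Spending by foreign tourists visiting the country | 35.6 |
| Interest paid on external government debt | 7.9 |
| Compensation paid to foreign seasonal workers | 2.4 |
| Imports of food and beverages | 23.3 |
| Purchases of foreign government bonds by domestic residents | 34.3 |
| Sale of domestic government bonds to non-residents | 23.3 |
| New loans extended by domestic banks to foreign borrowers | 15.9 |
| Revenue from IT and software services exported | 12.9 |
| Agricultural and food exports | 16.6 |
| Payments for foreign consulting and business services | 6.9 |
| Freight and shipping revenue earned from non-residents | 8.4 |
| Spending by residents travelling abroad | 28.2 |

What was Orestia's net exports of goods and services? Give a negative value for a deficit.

Goods: -23.3 + 16.6 = -6.7
Services: 35.6 - 28.2 + 8.4 - 6.9 + 12.9 = 21.8
Trade balance = -6.7 + 21.8 = 15.1
(Excluded from the trade balance — primary income: reinvested earnings on direct investment abroad 8.3, interest paid on external government debt 7.9, compensation paid to foreign seasonal workers 2.4; financial account: increase in resident deposits held at foreign banks 7.6, purchases of foreign government bonds by domestic residents 34.3, sale of domestic government bonds to non-residents 23.3, new loans extended by domestic banks to foreign borrowers 15.9; capital account: capital transfers received from emigrants 1.5; secondary income: personal remittances received from nationals working abroad 17.6.)

15.1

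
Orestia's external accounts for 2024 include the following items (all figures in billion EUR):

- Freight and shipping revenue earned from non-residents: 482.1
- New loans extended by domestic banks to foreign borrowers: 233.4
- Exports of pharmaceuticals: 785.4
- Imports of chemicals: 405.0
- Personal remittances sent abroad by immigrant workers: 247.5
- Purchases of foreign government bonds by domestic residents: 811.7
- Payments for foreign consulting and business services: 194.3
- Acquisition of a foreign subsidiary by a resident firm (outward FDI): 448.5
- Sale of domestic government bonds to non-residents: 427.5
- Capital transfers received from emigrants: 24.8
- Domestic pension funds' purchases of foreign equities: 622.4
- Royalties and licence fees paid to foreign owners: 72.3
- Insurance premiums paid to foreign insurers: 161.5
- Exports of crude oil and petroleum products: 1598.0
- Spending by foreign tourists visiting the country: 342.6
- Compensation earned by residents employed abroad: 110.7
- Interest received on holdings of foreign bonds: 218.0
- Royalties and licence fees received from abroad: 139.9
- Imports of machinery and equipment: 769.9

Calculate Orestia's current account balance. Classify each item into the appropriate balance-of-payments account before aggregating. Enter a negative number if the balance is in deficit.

1826.2

Goods: -405.0 + 785.4 + 1598.0 - 769.9 = 1208.5
Services: -72.3 - 194.3 - 161.5 + 342.6 + 139.9 + 482.1 = 536.5
Primary income: 110.7 + 218.0 = 328.7
Secondary income: -247.5
Current account = 1208.5 + 536.5 + 328.7 + (-247.5) = 1826.2
(Excluded from the current account — financial account: new loans extended by domestic banks to foreign borrowers 233.4, purchases of foreign government bonds by domestic residents 811.7, acquisition of a foreign subsidiary by a resident firm (outward FDI) 448.5, sale of domestic government bonds to non-residents 427.5, domestic pension funds' purchases of foreign equities 622.4; capital account: capital transfers received from emigrants 24.8.)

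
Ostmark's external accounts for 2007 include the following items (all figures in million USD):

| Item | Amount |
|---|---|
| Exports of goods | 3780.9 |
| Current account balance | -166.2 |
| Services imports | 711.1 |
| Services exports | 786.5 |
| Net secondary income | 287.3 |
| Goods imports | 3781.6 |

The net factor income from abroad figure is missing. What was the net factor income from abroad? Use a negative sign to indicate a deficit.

-528.2

Current account = goods balance + services balance + net primary income + net secondary income
Sum of the known components = 362.0
Net factor income from abroad = CA - (known components) = -166.2 - 362.0 = -528.2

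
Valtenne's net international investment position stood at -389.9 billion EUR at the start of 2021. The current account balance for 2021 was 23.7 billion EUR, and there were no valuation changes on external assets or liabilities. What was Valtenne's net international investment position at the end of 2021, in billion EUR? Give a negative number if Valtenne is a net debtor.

-366.2

With no valuation effects, change in NIIP = current account = 23.7
End-of-year NIIP = -389.9 + 23.7 = -366.2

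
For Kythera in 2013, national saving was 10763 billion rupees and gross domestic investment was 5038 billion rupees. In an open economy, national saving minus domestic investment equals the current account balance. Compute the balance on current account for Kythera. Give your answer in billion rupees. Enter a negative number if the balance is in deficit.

CA = S - I = 10763 - 5038 = 5725

5725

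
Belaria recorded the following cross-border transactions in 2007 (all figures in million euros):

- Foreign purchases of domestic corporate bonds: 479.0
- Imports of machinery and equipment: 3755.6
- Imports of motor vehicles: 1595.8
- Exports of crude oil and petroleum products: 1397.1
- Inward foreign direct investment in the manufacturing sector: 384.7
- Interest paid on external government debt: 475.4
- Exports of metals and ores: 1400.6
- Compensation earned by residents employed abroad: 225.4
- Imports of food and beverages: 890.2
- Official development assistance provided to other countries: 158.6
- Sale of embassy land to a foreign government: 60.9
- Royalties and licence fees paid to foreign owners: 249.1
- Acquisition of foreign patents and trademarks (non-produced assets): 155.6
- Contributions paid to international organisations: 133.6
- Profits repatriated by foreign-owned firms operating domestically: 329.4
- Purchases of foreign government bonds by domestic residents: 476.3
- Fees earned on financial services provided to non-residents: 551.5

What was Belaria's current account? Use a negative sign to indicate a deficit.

Goods: -3755.6 + 1400.6 - 890.2 + 1397.1 - 1595.8 = -3443.9
Services: -249.1 + 551.5 = 302.4
Primary income: -475.4 + 225.4 - 329.4 = -579.4
Secondary income: -133.6 - 158.6 = -292.2
Current account = (-3443.9) + 302.4 + (-579.4) + (-292.2) = -4013.1
(Excluded from the current account — financial account: foreign purchases of domestic corporate bonds 479.0, inward foreign direct investment in the manufacturing sector 384.7, purchases of foreign government bonds by domestic residents 476.3; capital account: sale of embassy land to a foreign government 60.9, acquisition of foreign patents and trademarks (non-produced assets) 155.6.)

-4013.1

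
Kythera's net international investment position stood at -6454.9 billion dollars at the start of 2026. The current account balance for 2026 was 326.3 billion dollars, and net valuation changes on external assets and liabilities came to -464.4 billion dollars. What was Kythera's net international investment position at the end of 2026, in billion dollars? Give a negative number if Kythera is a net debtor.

Change in NIIP = current account + net valuation change = 326.3 + (-464.4) = -138.1
End-of-year NIIP = -6454.9 + (-138.1) = -6593.0

-6593.0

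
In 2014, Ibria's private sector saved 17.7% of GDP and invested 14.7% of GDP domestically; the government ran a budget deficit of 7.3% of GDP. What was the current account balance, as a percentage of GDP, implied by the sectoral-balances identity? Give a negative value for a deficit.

-4.3

By the sectoral-balances identity, CA = (S_private - I) + (T - G).
Private balance = 17.7 - 14.7 = 3.0
Government balance (T - G) = -7.3
CA = 3.0 + (-7.3) = -4.3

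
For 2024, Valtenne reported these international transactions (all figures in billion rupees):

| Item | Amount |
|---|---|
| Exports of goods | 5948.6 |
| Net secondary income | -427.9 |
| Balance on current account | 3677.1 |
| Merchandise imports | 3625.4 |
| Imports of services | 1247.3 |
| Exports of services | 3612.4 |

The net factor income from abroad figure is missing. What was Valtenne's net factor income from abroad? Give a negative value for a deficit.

Current account = goods balance + services balance + net primary income + net secondary income
Sum of the known components = 4260.4
Net factor income from abroad = CA - (known components) = 3677.1 - 4260.4 = -583.3

-583.3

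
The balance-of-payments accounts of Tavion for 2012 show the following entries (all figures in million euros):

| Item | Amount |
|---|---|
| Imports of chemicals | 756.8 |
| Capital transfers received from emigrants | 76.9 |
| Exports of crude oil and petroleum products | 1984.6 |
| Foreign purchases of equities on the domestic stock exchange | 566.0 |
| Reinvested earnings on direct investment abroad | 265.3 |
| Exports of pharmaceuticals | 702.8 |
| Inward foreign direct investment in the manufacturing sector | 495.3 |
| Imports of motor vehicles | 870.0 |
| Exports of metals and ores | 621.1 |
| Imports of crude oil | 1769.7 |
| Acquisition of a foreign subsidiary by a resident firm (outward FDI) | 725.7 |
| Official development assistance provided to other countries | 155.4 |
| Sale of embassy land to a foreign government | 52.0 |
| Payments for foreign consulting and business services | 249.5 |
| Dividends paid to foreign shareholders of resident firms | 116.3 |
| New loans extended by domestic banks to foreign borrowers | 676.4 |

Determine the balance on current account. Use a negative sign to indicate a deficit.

Goods: 702.8 + 621.1 + 1984.6 - 756.8 - 1769.7 - 870.0 = -88.0
Services: -249.5
Primary income: 265.3 - 116.3 = 149.0
Secondary income: -155.4
Current account = (-88.0) + (-249.5) + 149.0 + (-155.4) = -343.9
(Excluded from the current account — capital account: capital transfers received from emigrants 76.9, sale of embassy land to a foreign government 52.0; financial account: foreign purchases of equities on the domestic stock exchange 566.0, inward foreign direct investment in the manufacturing sector 495.3, acquisition of a foreign subsidiary by a resident firm (outward FDI) 725.7, new loans extended by domestic banks to foreign borrowers 676.4.)

-343.9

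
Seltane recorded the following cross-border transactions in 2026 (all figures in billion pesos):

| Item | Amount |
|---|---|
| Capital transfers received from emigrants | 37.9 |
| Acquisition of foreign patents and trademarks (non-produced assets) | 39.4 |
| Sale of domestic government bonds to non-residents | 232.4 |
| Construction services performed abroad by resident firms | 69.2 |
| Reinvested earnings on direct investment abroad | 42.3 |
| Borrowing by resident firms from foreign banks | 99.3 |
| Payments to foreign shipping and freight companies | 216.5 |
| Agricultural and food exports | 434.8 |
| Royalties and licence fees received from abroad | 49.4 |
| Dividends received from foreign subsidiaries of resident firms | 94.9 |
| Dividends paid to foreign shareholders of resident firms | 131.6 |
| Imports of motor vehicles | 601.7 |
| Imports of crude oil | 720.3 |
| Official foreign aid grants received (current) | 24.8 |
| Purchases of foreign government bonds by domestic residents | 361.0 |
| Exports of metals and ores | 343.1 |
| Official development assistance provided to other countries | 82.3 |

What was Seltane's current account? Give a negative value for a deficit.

Goods: -720.3 + 434.8 - 601.7 + 343.1 = -544.1
Services: 69.2 + 49.4 - 216.5 = -97.9
Primary income: -131.6 + 94.9 + 42.3 = 5.6
Secondary income: 24.8 - 82.3 = -57.5
Current account = (-544.1) + (-97.9) + 5.6 + (-57.5) = -693.9
(Excluded from the current account — capital account: capital transfers received from emigrants 37.9, acquisition of foreign patents and trademarks (non-produced assets) 39.4; financial account: sale of domestic government bonds to non-residents 232.4, borrowing by resident firms from foreign banks 99.3, purchases of foreign government bonds by domestic residents 361.0.)

-693.9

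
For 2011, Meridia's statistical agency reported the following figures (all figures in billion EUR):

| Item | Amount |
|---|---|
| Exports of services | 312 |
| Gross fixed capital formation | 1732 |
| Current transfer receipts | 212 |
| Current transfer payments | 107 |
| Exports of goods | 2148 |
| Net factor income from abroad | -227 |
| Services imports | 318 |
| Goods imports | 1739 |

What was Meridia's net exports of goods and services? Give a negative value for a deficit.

403

Goods balance = 2148 - 1739 = 409
Services balance = 312 - 318 = -6
Trade balance (goods + services) = 409 + (-6) = 403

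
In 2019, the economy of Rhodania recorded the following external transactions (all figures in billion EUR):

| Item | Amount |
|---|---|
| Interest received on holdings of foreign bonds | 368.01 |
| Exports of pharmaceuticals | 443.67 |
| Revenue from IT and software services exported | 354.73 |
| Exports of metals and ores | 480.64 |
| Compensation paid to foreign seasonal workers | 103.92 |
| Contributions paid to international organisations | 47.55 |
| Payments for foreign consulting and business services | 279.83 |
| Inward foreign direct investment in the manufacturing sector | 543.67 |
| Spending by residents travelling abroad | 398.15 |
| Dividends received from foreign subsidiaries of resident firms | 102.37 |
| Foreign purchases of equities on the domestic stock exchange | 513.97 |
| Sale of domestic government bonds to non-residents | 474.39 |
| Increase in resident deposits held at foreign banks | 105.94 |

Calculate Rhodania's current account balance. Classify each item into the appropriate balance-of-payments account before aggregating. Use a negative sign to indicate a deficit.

Goods: 480.64 + 443.67 = 924.31
Services: -398.15 - 279.83 + 354.73 = -323.25
Primary income: -103.92 + 102.37 + 368.01 = 366.46
Secondary income: -47.55
Current account = 924.31 + (-323.25) + 366.46 + (-47.55) = 919.97
(Excluded from the current account — financial account: inward foreign direct investment in the manufacturing sector 543.67, foreign purchases of equities on the domestic stock exchange 513.97, sale of domestic government bonds to non-residents 474.39, increase in resident deposits held at foreign banks 105.94.)

919.97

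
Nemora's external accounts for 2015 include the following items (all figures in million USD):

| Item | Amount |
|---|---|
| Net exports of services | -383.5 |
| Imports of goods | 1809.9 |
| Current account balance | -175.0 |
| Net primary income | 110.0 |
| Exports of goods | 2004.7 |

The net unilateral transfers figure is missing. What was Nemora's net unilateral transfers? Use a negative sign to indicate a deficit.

Current account = goods balance + services balance + net primary income + net secondary income
Sum of the known components = -78.7
Net unilateral transfers = CA - (known components) = -175.0 - (-78.7) = -96.3

-96.3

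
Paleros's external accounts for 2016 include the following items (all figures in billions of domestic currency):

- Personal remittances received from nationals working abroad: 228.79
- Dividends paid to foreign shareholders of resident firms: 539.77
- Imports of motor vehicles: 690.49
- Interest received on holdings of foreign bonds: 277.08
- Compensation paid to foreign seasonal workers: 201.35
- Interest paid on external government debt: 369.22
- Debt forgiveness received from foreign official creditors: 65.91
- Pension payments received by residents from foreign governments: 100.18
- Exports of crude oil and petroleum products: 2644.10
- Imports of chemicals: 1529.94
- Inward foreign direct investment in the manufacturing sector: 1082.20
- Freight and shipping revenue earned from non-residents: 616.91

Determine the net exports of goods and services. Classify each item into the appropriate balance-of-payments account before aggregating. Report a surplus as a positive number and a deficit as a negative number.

1040.58

Goods: -690.49 - 1529.94 + 2644.10 = 423.67
Services: 616.91
Trade balance = 423.67 + 616.91 = 1040.58
(Excluded from the trade balance — secondary income: personal remittances received from nationals working abroad 228.79, pension payments received by residents from foreign governments 100.18; primary income: dividends paid to foreign shareholders of resident firms 539.77, interest received on holdings of foreign bonds 277.08, compensation paid to foreign seasonal workers 201.35, interest paid on external government debt 369.22; capital account: debt forgiveness received from foreign official creditors 65.91; financial account: inward foreign direct investment in the manufacturing sector 1082.20.)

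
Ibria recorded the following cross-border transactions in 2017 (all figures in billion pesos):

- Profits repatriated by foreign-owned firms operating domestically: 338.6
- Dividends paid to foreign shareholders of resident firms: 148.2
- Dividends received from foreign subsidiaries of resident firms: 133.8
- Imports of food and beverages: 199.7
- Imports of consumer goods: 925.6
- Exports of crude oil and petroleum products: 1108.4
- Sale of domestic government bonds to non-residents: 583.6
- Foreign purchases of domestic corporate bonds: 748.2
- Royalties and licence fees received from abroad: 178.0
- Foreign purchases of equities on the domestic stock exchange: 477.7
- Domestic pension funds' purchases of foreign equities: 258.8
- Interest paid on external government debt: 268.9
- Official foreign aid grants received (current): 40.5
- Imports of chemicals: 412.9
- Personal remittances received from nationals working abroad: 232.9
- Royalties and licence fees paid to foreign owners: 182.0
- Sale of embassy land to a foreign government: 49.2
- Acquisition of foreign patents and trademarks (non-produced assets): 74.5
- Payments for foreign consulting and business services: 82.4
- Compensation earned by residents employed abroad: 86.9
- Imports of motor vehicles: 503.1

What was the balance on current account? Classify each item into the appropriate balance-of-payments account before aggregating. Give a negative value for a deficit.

-1280.9

Goods: 1108.4 - 503.1 - 925.6 - 199.7 - 412.9 = -932.9
Services: 178.0 - 82.4 - 182.0 = -86.4
Primary income: 86.9 + 133.8 - 148.2 - 338.6 - 268.9 = -535.0
Secondary income: 232.9 + 40.5 = 273.4
Current account = (-932.9) + (-86.4) + (-535.0) + 273.4 = -1280.9
(Excluded from the current account — financial account: sale of domestic government bonds to non-residents 583.6, foreign purchases of domestic corporate bonds 748.2, foreign purchases of equities on the domestic stock exchange 477.7, domestic pension funds' purchases of foreign equities 258.8; capital account: sale of embassy land to a foreign government 49.2, acquisition of foreign patents and trademarks (non-produced assets) 74.5.)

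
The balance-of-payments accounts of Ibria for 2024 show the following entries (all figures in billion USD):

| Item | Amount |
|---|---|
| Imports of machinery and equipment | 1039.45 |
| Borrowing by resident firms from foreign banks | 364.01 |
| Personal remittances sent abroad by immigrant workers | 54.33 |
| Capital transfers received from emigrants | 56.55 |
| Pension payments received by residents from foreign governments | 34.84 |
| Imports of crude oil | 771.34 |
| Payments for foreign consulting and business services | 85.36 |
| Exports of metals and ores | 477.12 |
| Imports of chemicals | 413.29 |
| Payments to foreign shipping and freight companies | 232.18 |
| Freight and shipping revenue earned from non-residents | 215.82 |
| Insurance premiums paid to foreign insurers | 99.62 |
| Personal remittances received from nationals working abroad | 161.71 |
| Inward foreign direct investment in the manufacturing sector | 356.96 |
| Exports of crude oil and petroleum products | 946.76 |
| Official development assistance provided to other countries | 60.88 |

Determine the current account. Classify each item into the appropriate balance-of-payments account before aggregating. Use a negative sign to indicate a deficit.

-920.20

Goods: -771.34 + 477.12 + 946.76 - 1039.45 - 413.29 = -800.20
Services: -232.18 - 85.36 + 215.82 - 99.62 = -201.34
Secondary income: -60.88 - 54.33 + 161.71 + 34.84 = 81.34
Current account = (-800.20) + (-201.34) + 81.34 = -920.20
(Excluded from the current account — financial account: borrowing by resident firms from foreign banks 364.01, inward foreign direct investment in the manufacturing sector 356.96; capital account: capital transfers received from emigrants 56.55.)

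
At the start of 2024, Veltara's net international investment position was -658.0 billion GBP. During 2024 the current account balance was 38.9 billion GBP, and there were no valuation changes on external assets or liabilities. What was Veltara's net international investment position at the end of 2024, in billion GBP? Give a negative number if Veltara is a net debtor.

-619.1

With no valuation effects, change in NIIP = current account = 38.9
End-of-year NIIP = -658.0 + 38.9 = -619.1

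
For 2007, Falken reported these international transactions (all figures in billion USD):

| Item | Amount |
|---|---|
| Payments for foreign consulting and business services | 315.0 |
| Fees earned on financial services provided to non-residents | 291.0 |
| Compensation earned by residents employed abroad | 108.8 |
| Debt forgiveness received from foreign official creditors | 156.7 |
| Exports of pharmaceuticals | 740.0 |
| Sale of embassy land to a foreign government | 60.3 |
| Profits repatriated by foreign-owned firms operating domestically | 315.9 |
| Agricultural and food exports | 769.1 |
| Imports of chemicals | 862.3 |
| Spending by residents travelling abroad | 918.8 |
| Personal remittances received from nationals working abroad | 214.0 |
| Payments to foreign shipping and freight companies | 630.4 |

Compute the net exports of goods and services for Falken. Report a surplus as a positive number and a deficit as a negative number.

-926.4

Goods: -862.3 + 740.0 + 769.1 = 646.8
Services: -918.8 + 291.0 - 315.0 - 630.4 = -1573.2
Trade balance = 646.8 + (-1573.2) = -926.4
(Excluded from the trade balance — primary income: compensation earned by residents employed abroad 108.8, profits repatriated by foreign-owned firms operating domestically 315.9; capital account: debt forgiveness received from foreign official creditors 156.7, sale of embassy land to a foreign government 60.3; secondary income: personal remittances received from nationals working abroad 214.0.)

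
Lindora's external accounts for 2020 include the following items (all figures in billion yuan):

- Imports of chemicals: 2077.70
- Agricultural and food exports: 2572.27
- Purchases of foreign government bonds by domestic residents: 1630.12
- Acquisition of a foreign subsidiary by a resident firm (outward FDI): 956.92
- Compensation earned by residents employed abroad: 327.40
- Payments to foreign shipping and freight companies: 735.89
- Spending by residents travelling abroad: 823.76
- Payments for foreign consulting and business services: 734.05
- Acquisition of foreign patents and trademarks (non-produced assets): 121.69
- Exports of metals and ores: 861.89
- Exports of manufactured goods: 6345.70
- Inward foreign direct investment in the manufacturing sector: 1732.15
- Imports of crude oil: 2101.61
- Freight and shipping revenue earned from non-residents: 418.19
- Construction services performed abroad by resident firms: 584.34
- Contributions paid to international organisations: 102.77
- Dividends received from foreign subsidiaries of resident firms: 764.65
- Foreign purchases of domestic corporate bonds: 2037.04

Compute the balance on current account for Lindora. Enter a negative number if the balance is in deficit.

5298.66

Goods: 2572.27 + 6345.70 - 2077.70 + 861.89 - 2101.61 = 5600.55
Services: -734.05 + 418.19 - 823.76 + 584.34 - 735.89 = -1291.17
Primary income: 327.40 + 764.65 = 1092.05
Secondary income: -102.77
Current account = 5600.55 + (-1291.17) + 1092.05 + (-102.77) = 5298.66
(Excluded from the current account — financial account: purchases of foreign government bonds by domestic residents 1630.12, acquisition of a foreign subsidiary by a resident firm (outward FDI) 956.92, inward foreign direct investment in the manufacturing sector 1732.15, foreign purchases of domestic corporate bonds 2037.04; capital account: acquisition of foreign patents and trademarks (non-produced assets) 121.69.)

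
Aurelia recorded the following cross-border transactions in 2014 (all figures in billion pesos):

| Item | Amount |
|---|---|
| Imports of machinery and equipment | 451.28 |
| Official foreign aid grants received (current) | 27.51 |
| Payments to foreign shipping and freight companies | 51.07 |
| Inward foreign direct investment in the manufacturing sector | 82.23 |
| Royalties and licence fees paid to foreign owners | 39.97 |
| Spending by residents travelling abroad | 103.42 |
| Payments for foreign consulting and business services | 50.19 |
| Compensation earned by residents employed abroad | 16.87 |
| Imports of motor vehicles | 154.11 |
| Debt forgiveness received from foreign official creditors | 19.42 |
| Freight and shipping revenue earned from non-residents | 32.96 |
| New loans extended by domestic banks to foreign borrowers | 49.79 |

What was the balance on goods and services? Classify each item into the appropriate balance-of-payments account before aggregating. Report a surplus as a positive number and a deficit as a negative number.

Goods: -451.28 - 154.11 = -605.39
Services: 32.96 - 51.07 - 50.19 - 103.42 - 39.97 = -211.69
Trade balance = -605.39 + (-211.69) = -817.08
(Excluded from the trade balance — secondary income: official foreign aid grants received (current) 27.51; financial account: inward foreign direct investment in the manufacturing sector 82.23, new loans extended by domestic banks to foreign borrowers 49.79; primary income: compensation earned by residents employed abroad 16.87; capital account: debt forgiveness received from foreign official creditors 19.42.)

-817.08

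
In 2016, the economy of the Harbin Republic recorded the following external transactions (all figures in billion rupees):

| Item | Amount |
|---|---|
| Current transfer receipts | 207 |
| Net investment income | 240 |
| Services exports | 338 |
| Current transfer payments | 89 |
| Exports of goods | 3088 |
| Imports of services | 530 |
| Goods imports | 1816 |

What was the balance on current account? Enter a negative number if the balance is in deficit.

Goods balance = 3088 - 1816 = 1272
Services balance = 338 - 530 = -192
Trade balance (goods + services) = 1272 + (-192) = 1080
Net primary income = 240
Net secondary income = 207 - 89 = 118
Current account = 1080 + 240 + 118 = 1438

1438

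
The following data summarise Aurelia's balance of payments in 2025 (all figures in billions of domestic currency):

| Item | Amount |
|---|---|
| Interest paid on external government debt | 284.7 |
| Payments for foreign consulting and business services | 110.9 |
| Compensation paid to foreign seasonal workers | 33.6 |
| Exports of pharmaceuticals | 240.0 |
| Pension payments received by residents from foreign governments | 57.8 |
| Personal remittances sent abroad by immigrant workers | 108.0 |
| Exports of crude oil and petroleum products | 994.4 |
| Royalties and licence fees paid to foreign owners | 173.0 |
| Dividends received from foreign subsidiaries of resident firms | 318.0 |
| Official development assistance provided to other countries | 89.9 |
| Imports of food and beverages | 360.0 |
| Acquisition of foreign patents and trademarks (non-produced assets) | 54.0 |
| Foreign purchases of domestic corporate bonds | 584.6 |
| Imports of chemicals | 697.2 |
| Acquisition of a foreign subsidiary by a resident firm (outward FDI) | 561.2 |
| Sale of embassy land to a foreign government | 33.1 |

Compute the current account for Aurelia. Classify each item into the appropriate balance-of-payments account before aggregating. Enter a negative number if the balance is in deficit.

-247.1

Goods: -697.2 + 994.4 - 360.0 + 240.0 = 177.2
Services: -173.0 - 110.9 = -283.9
Primary income: -284.7 - 33.6 + 318.0 = -0.3
Secondary income: -89.9 + 57.8 - 108.0 = -140.1
Current account = 177.2 + (-283.9) + (-0.3) + (-140.1) = -247.1
(Excluded from the current account — capital account: acquisition of foreign patents and trademarks (non-produced assets) 54.0, sale of embassy land to a foreign government 33.1; financial account: foreign purchases of domestic corporate bonds 584.6, acquisition of a foreign subsidiary by a resident firm (outward FDI) 561.2.)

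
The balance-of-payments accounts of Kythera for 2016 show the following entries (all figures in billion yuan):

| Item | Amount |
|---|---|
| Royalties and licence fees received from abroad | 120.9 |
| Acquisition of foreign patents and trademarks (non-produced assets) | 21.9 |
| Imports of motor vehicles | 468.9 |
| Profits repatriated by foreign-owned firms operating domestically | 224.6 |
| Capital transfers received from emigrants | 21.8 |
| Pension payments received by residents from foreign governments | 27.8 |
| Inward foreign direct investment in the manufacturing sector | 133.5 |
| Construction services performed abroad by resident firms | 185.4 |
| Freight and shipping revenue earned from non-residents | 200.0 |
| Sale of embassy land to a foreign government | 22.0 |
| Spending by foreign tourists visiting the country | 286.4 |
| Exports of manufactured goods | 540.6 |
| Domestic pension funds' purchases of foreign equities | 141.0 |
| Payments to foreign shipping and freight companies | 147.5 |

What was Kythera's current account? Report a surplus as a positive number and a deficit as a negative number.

520.1

Goods: -468.9 + 540.6 = 71.7
Services: 200.0 + 286.4 + 185.4 + 120.9 - 147.5 = 645.2
Primary income: -224.6
Secondary income: 27.8
Current account = 71.7 + 645.2 + (-224.6) + 27.8 = 520.1
(Excluded from the current account — capital account: acquisition of foreign patents and trademarks (non-produced assets) 21.9, capital transfers received from emigrants 21.8, sale of embassy land to a foreign government 22.0; financial account: inward foreign direct investment in the manufacturing sector 133.5, domestic pension funds' purchases of foreign equities 141.0.)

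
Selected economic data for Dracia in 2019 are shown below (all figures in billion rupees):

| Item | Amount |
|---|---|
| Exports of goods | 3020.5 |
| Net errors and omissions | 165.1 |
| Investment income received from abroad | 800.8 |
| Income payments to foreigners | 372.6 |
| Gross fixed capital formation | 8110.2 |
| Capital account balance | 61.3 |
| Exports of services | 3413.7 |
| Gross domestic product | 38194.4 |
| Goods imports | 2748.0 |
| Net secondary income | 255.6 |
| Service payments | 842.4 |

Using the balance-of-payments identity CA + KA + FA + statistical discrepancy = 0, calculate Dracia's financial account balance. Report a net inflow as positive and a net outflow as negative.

-3754.0

Goods balance = 3020.5 - 2748.0 = 272.5
Services balance = 3413.7 - 842.4 = 2571.3
Trade balance (goods + services) = 272.5 + 2571.3 = 2843.8
Net primary income = 800.8 - 372.6 = 428.2
Net secondary income = 255.6
Current account = 2843.8 + 428.2 + 255.6 = 3527.6
Financial account = -(3527.6 + 61.3 + 165.1) = -3754.0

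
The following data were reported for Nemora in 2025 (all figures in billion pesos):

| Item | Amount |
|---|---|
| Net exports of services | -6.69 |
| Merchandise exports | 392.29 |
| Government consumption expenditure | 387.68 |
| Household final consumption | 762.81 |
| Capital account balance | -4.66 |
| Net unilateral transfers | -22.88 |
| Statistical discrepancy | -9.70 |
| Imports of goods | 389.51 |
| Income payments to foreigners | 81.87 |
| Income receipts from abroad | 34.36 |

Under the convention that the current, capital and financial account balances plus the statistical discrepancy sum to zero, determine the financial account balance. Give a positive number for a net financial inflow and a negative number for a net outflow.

Goods balance = 392.29 - 389.51 = 2.78
Services balance = -6.69
Trade balance (goods + services) = 2.78 + (-6.69) = -3.91
Net primary income = 34.36 - 81.87 = -47.51
Net secondary income = -22.88
Current account = -3.91 + (-47.51) + (-22.88) = -74.30
Financial account = -(-74.30 + (-4.66) + (-9.70)) = 88.66

88.66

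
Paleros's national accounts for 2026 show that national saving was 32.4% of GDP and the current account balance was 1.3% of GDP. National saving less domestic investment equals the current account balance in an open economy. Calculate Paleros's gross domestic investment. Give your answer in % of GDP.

31.1

I = S - CA = 32.4 - 1.3 = 31.1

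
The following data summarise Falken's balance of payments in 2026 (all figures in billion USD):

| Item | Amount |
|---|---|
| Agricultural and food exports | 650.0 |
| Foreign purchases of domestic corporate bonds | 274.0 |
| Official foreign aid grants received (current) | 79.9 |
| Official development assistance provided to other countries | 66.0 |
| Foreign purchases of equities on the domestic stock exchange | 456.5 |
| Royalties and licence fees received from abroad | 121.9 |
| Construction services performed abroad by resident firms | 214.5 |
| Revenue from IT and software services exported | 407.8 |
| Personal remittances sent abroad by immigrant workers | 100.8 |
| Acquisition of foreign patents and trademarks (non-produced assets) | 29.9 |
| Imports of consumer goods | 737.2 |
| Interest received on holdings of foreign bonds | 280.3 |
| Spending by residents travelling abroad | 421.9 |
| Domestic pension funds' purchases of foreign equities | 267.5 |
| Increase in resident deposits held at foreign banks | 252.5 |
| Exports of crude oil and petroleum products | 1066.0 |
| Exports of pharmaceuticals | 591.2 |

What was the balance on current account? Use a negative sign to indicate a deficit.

2085.7

Goods: 650.0 + 591.2 + 1066.0 - 737.2 = 1570.0
Services: 121.9 - 421.9 + 407.8 + 214.5 = 322.3
Primary income: 280.3
Secondary income: 79.9 - 66.0 - 100.8 = -86.9
Current account = 1570.0 + 322.3 + 280.3 + (-86.9) = 2085.7
(Excluded from the current account — financial account: foreign purchases of domestic corporate bonds 274.0, foreign purchases of equities on the domestic stock exchange 456.5, domestic pension funds' purchases of foreign equities 267.5, increase in resident deposits held at foreign banks 252.5; capital account: acquisition of foreign patents and trademarks (non-produced assets) 29.9.)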